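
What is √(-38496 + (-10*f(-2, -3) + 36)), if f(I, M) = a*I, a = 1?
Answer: 62*I*√10 ≈ 196.06*I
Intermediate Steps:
f(I, M) = I (f(I, M) = 1*I = I)
√(-38496 + (-10*f(-2, -3) + 36)) = √(-38496 + (-10*(-2) + 36)) = √(-38496 + (20 + 36)) = √(-38496 + 56) = √(-38440) = 62*I*√10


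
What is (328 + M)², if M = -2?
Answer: 106276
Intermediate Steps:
(328 + M)² = (328 - 2)² = 326² = 106276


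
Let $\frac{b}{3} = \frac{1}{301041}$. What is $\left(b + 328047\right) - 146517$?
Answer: $\frac{18215990911}{100347} \approx 1.8153 \cdot 10^{5}$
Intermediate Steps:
$b = \frac{1}{100347}$ ($b = \frac{3}{301041} = 3 \cdot \frac{1}{301041} = \frac{1}{100347} \approx 9.9654 \cdot 10^{-6}$)
$\left(b + 328047\right) - 146517 = \left(\frac{1}{100347} + 328047\right) - 146517 = \frac{32918532310}{100347} - 146517 = \frac{18215990911}{100347}$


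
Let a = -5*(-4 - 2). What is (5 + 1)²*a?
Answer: 1080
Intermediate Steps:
a = 30 (a = -5*(-6) = 30)
(5 + 1)²*a = (5 + 1)²*30 = 6²*30 = 36*30 = 1080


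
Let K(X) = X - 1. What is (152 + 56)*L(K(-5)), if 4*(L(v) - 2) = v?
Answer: 104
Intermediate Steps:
K(X) = -1 + X
L(v) = 2 + v/4
(152 + 56)*L(K(-5)) = (152 + 56)*(2 + (-1 - 5)/4) = 208*(2 + (1/4)*(-6)) = 208*(2 - 3/2) = 208*(1/2) = 104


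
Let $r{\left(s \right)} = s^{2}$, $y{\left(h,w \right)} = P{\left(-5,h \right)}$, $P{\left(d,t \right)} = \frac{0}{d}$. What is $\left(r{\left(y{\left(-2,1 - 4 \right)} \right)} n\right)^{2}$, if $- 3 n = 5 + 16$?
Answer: $0$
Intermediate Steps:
$P{\left(d,t \right)} = 0$
$y{\left(h,w \right)} = 0$
$n = -7$ ($n = - \frac{5 + 16}{3} = \left(- \frac{1}{3}\right) 21 = -7$)
$\left(r{\left(y{\left(-2,1 - 4 \right)} \right)} n\right)^{2} = \left(0^{2} \left(-7\right)\right)^{2} = \left(0 \left(-7\right)\right)^{2} = 0^{2} = 0$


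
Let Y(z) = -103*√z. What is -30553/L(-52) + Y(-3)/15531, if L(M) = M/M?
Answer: -30553 - 103*I*√3/15531 ≈ -30553.0 - 0.011487*I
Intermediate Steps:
L(M) = 1
-30553/L(-52) + Y(-3)/15531 = -30553/1 - 103*I*√3/15531 = -30553*1 - 103*I*√3*(1/15531) = -30553 - 103*I*√3*(1/15531) = -30553 - 103*I*√3/15531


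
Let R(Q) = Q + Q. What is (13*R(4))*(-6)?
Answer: -624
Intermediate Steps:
R(Q) = 2*Q
(13*R(4))*(-6) = (13*(2*4))*(-6) = (13*8)*(-6) = 104*(-6) = -624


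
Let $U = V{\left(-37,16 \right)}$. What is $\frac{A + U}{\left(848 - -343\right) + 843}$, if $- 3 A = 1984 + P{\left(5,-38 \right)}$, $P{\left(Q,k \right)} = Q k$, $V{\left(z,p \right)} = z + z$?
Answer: $- \frac{112}{339} \approx -0.33038$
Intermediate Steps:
$V{\left(z,p \right)} = 2 z$
$A = -598$ ($A = - \frac{1984 + 5 \left(-38\right)}{3} = - \frac{1984 - 190}{3} = \left(- \frac{1}{3}\right) 1794 = -598$)
$U = -74$ ($U = 2 \left(-37\right) = -74$)
$\frac{A + U}{\left(848 - -343\right) + 843} = \frac{-598 - 74}{\left(848 - -343\right) + 843} = - \frac{672}{\left(848 + 343\right) + 843} = - \frac{672}{1191 + 843} = - \frac{672}{2034} = \left(-672\right) \frac{1}{2034} = - \frac{112}{339}$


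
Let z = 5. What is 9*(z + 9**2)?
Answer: 774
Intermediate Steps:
9*(z + 9**2) = 9*(5 + 9**2) = 9*(5 + 81) = 9*86 = 774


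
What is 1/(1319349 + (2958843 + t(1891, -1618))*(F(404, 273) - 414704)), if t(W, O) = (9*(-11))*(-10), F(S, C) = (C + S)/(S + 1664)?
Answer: -2068/2538371348384703 ≈ -8.1470e-13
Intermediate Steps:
F(S, C) = (C + S)/(1664 + S)
t(W, O) = 990 (t(W, O) = -99*(-10) = 990)
1/(1319349 + (2958843 + t(1891, -1618))*(F(404, 273) - 414704)) = 1/(1319349 + (2958843 + 990)*((273 + 404)/(1664 + 404) - 414704)) = 1/(1319349 + 2959833*(677/2068 - 414704)) = 1/(1319349 + 2959833*(-857607195/2068)) = 1/(1319349 - 2538374076798435/2068) = 1/(-2538371348384703/2068) = -2068/2538371348384703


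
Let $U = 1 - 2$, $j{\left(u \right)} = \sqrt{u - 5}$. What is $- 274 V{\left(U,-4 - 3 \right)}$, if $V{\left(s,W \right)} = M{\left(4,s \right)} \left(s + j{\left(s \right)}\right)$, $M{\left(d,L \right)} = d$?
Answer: $1096 - 1096 i \sqrt{6} \approx 1096.0 - 2684.6 i$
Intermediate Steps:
$j{\left(u \right)} = \sqrt{-5 + u}$
$U = -1$
$V{\left(s,W \right)} = 4 s + 4 \sqrt{-5 + s}$ ($V{\left(s,W \right)} = 4 \left(s + \sqrt{-5 + s}\right) = 4 s + 4 \sqrt{-5 + s}$)
$- 274 V{\left(U,-4 - 3 \right)} = - 274 \left(4 \left(-1\right) + 4 \sqrt{-5 - 1}\right) = - 274 \left(-4 + 4 \sqrt{-6}\right) = - 274 \left(-4 + 4 i \sqrt{6}\right) = 1096 - 1096 i \sqrt{6}$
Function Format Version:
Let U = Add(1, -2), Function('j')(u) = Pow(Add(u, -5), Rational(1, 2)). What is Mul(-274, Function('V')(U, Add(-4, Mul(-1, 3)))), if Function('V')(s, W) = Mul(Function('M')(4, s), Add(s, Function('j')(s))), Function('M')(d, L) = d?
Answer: Add(1096, Mul(-1096, I, Pow(6, Rational(1, 2)))) ≈ Add(1096.0, Mul(-2684.6, I))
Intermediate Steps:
Function('j')(u) = Pow(Add(-5, u), Rational(1, 2))
U = -1
Function('V')(s, W) = Add(Mul(4, s), Mul(4, Pow(Add(-5, s), Rational(1, 2)))) (Function('V')(s, W) = Mul(4, Add(s, Pow(Add(-5, s), Rational(1, 2)))) = Add(Mul(4, s), Mul(4, Pow(Add(-5, s), Rational(1, 2)))))
Mul(-274, Function('V')(U, Add(-4, Mul(-1, 3)))) = Mul(-274, Add(Mul(4, -1), Mul(4, Pow(Add(-5, -1), Rational(1, 2))))) = Mul(-274, Add(-4, Mul(4, Pow(-6, Rational(1, 2))))) = Mul(-274, Add(-4, Mul(4, Mul(I, Pow(6, Rational(1, 2)))))) = Mul(-274, Add(-4, Mul(4, I, Pow(6, Rational(1, 2))))) = Add(1096, Mul(-1096, I, Pow(6, Rational(1, 2))))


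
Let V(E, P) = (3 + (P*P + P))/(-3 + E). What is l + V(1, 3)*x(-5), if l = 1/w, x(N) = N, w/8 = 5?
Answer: 1501/40 ≈ 37.525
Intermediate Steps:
w = 40 (w = 8*5 = 40)
V(E, P) = (3 + P + P²)/(-3 + E) (V(E, P) = (3 + (P² + P))/(-3 + E) = (3 + (P + P²))/(-3 + E) = (3 + P + P²)/(-3 + E))
l = 1/40 ≈ 0.025000
l + V(1, 3)*x(-5) = 1/40 + ((3 + 3 + 3²)/(-3 + 1))*(-5) = 1/40 + ((3 + 3 + 9)/(-2))*(-5) = 1/40 - ½*15*(-5) = 1/40 - 15/2*(-5) = 1/40 + 75/2 = 1501/40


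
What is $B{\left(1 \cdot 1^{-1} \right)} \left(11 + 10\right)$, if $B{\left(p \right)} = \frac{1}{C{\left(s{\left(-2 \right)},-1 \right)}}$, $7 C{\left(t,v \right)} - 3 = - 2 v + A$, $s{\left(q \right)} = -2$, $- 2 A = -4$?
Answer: $21$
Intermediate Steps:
$A = 2$ ($A = \left(- \frac{1}{2}\right) \left(-4\right) = 2$)
$C{\left(t,v \right)} = \frac{5}{7} - \frac{2 v}{7}$ ($C{\left(t,v \right)} = \frac{3}{7} + \frac{- 2 v + 2}{7} = \frac{3}{7} + \frac{2 - 2 v}{7} = \frac{3}{7} - \left(- \frac{2}{7} + \frac{2 v}{7}\right) = \frac{5}{7} - \frac{2 v}{7}$)
$B{\left(p \right)} = 1$ ($B{\left(p \right)} = \frac{1}{\frac{5}{7} - - \frac{2}{7}} = \frac{1}{\frac{5}{7} + \frac{2}{7}} = 1^{-1} = 1$)
$B{\left(1 \cdot 1^{-1} \right)} \left(11 + 10\right) = 1 \left(11 + 10\right) = 1 \cdot 21 = 21$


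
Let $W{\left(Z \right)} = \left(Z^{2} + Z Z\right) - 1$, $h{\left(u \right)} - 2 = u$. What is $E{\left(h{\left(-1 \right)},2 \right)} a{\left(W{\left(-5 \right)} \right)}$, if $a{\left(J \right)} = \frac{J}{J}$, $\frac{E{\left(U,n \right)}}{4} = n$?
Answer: $8$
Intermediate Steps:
$h{\left(u \right)} = 2 + u$
$E{\left(U,n \right)} = 4 n$
$W{\left(Z \right)} = -1 + 2 Z^{2}$ ($W{\left(Z \right)} = \left(Z^{2} + Z^{2}\right) - 1 = 2 Z^{2} - 1 = -1 + 2 Z^{2}$)
$a{\left(J \right)} = 1$
$E{\left(h{\left(-1 \right)},2 \right)} a{\left(W{\left(-5 \right)} \right)} = 4 \cdot 2 \cdot 1 = 8 \cdot 1 = 8$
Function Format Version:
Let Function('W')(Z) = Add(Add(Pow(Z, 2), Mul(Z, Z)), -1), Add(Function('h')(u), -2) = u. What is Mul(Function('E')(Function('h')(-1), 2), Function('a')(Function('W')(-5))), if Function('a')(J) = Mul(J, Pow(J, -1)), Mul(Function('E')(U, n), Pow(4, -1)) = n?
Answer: 8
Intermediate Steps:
Function('h')(u) = Add(2, u)
Function('E')(U, n) = Mul(4, n)
Function('W')(Z) = Add(-1, Mul(2, Pow(Z, 2))) (Function('W')(Z) = Add(Add(Pow(Z, 2), Pow(Z, 2)), -1) = Add(Mul(2, Pow(Z, 2)), -1) = Add(-1, Mul(2, Pow(Z, 2))))
Function('a')(J) = 1
Mul(Function('E')(Function('h')(-1), 2), Function('a')(Function('W')(-5))) = Mul(Mul(4, 2), 1) = Mul(8, 1) = 8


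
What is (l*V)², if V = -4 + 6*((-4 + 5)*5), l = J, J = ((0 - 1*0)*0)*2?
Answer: 0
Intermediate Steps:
J = 0 (J = ((0 + 0)*0)*2 = (0*0)*2 = 0*2 = 0)
l = 0
V = 26 (V = -4 + 6*(1*5) = -4 + 6*5 = -4 + 30 = 26)
(l*V)² = (0*26)² = 0² = 0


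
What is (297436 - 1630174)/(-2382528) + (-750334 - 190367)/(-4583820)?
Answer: 115976077379/151681659680 ≈ 0.76460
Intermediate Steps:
(297436 - 1630174)/(-2382528) + (-750334 - 190367)/(-4583820) = -1332738*(-1/2382528) - 940701*(-1/4583820) = 222123/397088 + 313567/1527940 = 115976077379/151681659680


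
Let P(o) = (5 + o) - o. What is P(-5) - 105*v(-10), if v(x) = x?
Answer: 1055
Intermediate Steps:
P(o) = 5
P(-5) - 105*v(-10) = 5 - 105*(-10) = 5 + 1050 = 1055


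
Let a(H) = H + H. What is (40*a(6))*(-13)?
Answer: -6240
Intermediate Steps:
a(H) = 2*H
(40*a(6))*(-13) = (40*(2*6))*(-13) = (40*12)*(-13) = 480*(-13) = -6240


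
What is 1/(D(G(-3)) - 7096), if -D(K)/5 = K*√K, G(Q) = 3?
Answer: -7096/50352541 + 15*√3/50352541 ≈ -0.00014041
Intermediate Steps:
D(K) = -5*K^(3/2) (D(K) = -5*K*√K = -5*K^(3/2))
1/(D(G(-3)) - 7096) = 1/(-15*√3 - 7096) = 1/(-7096 - 15*√3)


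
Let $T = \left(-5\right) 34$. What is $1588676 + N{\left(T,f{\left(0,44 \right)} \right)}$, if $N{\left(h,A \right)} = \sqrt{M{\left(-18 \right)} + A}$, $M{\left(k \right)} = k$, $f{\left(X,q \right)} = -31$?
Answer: $1588676 + 7 i \approx 1.5887 \cdot 10^{6} + 7.0 i$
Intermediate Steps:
$T = -170$
$N{\left(h,A \right)} = \sqrt{-18 + A}$
$1588676 + N{\left(T,f{\left(0,44 \right)} \right)} = 1588676 + \sqrt{-18 - 31} = 1588676 + \sqrt{-49} = 1588676 + 7 i$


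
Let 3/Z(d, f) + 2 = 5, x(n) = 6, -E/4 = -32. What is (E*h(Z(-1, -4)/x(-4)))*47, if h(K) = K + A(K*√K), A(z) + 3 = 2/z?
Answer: -51136/3 + 72192*√6 ≈ 1.5979e+5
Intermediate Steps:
E = 128 (E = -4*(-32) = 128)
Z(d, f) = 1 (Z(d, f) = 3/(-2 + 5) = 3/3 = 3*(⅓) = 1)
A(z) = -3 + 2/z
h(K) = -3 + K + 2/K^(3/2) (h(K) = K + (-3 + 2/((K*√K))) = K + (-3 + 2/(K^(3/2))) = K + (-3 + 2/K^(3/2)) = -3 + K + 2/K^(3/2))
(E*h(Z(-1, -4)/x(-4)))*47 = (128*(-3 + 1/6 + 2/(1/6)^(3/2)))*47 = (128*(-3 + 1*(⅙) + 2/(1*(⅙))^(3/2)))*47 = (128*(-3 + ⅙ + 2/6^(-3/2)))*47 = (128*(-3 + ⅙ + 2*(6*√6)))*47 = (128*(-3 + ⅙ + 12*√6))*47 = (128*(-17/6 + 12*√6))*47 = (-1088/3 + 1536*√6)*47 = -51136/3 + 72192*√6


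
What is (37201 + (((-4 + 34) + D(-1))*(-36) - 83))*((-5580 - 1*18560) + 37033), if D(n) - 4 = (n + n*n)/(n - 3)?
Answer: 462781342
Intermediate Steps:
D(n) = 4 + (n + n²)/(-3 + n) (D(n) = 4 + (n + n*n)/(n - 3) = 4 + (n + n²)/(-3 + n))
(37201 + (((-4 + 34) + D(-1))*(-36) - 83))*((-5580 - 1*18560) + 37033) = (37201 + (((-4 + 34) + (-12 + (-1)² + 5*(-1))/(-3 - 1))*(-36) - 83))*((-5580 - 1*18560) + 37033) = (37201 + ((30 + (-12 + 1 - 5)/(-4))*(-36) - 83))*((-5580 - 18560) + 37033) = (37201 + ((30 - ¼*(-16))*(-36) - 83))*(-24140 + 37033) = (37201 + ((30 + 4)*(-36) - 83))*12893 = (37201 + (34*(-36) - 83))*12893 = (37201 + (-1224 - 83))*12893 = (37201 - 1307)*12893 = 35894*12893 = 462781342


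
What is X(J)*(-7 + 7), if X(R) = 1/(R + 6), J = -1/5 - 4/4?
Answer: 0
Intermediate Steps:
J = -6/5 (J = -1*1/5 - 4*1/4 = -1/5 - 1 = -6/5 ≈ -1.2000)
X(R) = 1/(6 + R)
X(J)*(-7 + 7) = (-7 + 7)/(6 - 6/5) = 0/(24/5) = (5/24)*0 = 0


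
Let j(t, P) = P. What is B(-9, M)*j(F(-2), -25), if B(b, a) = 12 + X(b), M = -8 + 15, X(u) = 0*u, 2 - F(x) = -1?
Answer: -300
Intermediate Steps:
F(x) = 3 (F(x) = 2 - 1*(-1) = 2 + 1 = 3)
X(u) = 0
M = 7
B(b, a) = 12 (B(b, a) = 12 + 0 = 12)
B(-9, M)*j(F(-2), -25) = 12*(-25) = -300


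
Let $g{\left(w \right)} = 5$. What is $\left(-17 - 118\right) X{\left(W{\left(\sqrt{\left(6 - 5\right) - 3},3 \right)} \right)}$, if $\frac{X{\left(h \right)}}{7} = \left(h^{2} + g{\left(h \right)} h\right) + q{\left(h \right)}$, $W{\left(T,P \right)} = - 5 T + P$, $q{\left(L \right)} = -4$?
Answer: $28350 + 51975 i \sqrt{2} \approx 28350.0 + 73504.0 i$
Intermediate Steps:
$W{\left(T,P \right)} = P - 5 T$
$X{\left(h \right)} = -28 + 7 h^{2} + 35 h$ ($X{\left(h \right)} = 7 \left(\left(h^{2} + 5 h\right) - 4\right) = 7 \left(-4 + h^{2} + 5 h\right) = -28 + 7 h^{2} + 35 h$)
$\left(-17 - 118\right) X{\left(W{\left(\sqrt{\left(6 - 5\right) - 3},3 \right)} \right)} = \left(-17 - 118\right) \left(-28 + 7 \left(3 - 5 \sqrt{\left(6 - 5\right) - 3}\right)^{2} + 35 \left(3 - 5 \sqrt{\left(6 - 5\right) - 3}\right)\right) = - 135 \left(-28 + 7 \left(3 - 5 \sqrt{1 - 3}\right)^{2} + 35 \left(3 - 5 \sqrt{1 - 3}\right)\right) = - 135 \left(-28 + 7 \left(3 - 5 \sqrt{-2}\right)^{2} + 35 \left(3 - 5 \sqrt{-2}\right)\right) = - 135 \left(-28 + 7 \left(3 - 5 i \sqrt{2}\right)^{2} + 35 \left(3 - 5 i \sqrt{2}\right)\right) = - 135 \left(-28 + 7 \left(3 - 5 i \sqrt{2}\right)^{2} + \left(105 - 175 i \sqrt{2}\right)\right) = - 135 \left(77 + 7 \left(3 - 5 i \sqrt{2}\right)^{2} - 175 i \sqrt{2}\right) = -10395 - 945 \left(3 - 5 i \sqrt{2}\right)^{2} + 23625 i \sqrt{2}$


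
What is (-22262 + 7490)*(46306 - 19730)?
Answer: -392580672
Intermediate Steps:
(-22262 + 7490)*(46306 - 19730) = -14772*26576 = -392580672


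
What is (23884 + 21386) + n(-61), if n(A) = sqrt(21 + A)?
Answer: 45270 + 2*I*sqrt(10) ≈ 45270.0 + 6.3246*I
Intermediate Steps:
(23884 + 21386) + n(-61) = (23884 + 21386) + sqrt(21 - 61) = 45270 + sqrt(-40) = 45270 + 2*I*sqrt(10)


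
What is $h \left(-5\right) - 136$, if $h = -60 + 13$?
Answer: $99$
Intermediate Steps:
$h = -47$
$h \left(-5\right) - 136 = \left(-47\right) \left(-5\right) - 136 = 235 - 136 = 99$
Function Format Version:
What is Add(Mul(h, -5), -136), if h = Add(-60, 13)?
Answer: 99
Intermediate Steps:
h = -47
Add(Mul(h, -5), -136) = Add(Mul(-47, -5), -136) = Add(235, -136) = 99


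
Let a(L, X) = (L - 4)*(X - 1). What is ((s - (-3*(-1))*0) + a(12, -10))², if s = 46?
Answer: 1764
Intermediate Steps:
a(L, X) = (-1 + X)*(-4 + L) (a(L, X) = (-4 + L)*(-1 + X) = (-1 + X)*(-4 + L))
((s - (-3*(-1))*0) + a(12, -10))² = ((46 - (-3*(-1))*0) + (4 - 1*12 - 4*(-10) + 12*(-10)))² = ((46 - 3*0) + (4 - 12 + 40 - 120))² = ((46 - 1*0) - 88)² = ((46 + 0) - 88)² = (46 - 88)² = (-42)² = 1764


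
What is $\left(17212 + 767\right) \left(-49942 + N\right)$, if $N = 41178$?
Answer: $-157567956$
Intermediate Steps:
$\left(17212 + 767\right) \left(-49942 + N\right) = \left(17212 + 767\right) \left(-49942 + 41178\right) = 17979 \left(-8764\right) = -157567956$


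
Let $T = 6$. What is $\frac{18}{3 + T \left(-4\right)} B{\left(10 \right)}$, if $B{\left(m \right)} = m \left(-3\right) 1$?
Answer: $\frac{180}{7} \approx 25.714$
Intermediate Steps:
$B{\left(m \right)} = - 3 m$ ($B{\left(m \right)} = - 3 m 1 = - 3 m$)
$\frac{18}{3 + T \left(-4\right)} B{\left(10 \right)} = \frac{18}{3 + 6 \left(-4\right)} \left(\left(-3\right) 10\right) = \frac{18}{3 - 24} \left(-30\right) = \frac{18}{-21} \left(-30\right) = 18 \left(- \frac{1}{21}\right) \left(-30\right) = \left(- \frac{6}{7}\right) \left(-30\right) = \frac{180}{7}$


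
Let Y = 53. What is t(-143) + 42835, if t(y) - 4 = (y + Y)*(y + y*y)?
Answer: -1784701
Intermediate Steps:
t(y) = 4 + (53 + y)*(y + y²) (t(y) = 4 + (y + 53)*(y + y*y) = 4 + (53 + y)*(y + y²))
t(-143) + 42835 = (4 + (-143)³ + 53*(-143) + 54*(-143)²) + 42835 = (4 - 2924207 - 7579 + 54*20449) + 42835 = (4 - 2924207 - 7579 + 1104246) + 42835 = -1827536 + 42835 = -1784701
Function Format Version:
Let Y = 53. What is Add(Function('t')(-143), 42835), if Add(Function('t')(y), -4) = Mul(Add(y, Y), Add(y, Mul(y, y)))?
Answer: -1784701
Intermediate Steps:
Function('t')(y) = Add(4, Mul(Add(53, y), Add(y, Pow(y, 2)))) (Function('t')(y) = Add(4, Mul(Add(y, 53), Add(y, Mul(y, y)))) = Add(4, Mul(Add(53, y), Add(y, Pow(y, 2)))))
Add(Function('t')(-143), 42835) = Add(Add(4, Pow(-143, 3), Mul(53, -143), Mul(54, Pow(-143, 2))), 42835) = Add(Add(4, -2924207, -7579, Mul(54, 20449)), 42835) = Add(Add(4, -2924207, -7579, 1104246), 42835) = Add(-1827536, 42835) = -1784701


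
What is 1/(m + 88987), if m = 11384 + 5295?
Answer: 1/105666 ≈ 9.4638e-6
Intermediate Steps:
m = 16679
1/(m + 88987) = 1/(16679 + 88987) = 1/105666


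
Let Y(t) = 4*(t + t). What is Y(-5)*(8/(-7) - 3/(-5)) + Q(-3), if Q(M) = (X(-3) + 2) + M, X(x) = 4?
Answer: 173/7 ≈ 24.714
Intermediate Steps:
Q(M) = 6 + M (Q(M) = (4 + 2) + M = 6 + M)
Y(t) = 8*t (Y(t) = 4*(2*t) = 8*t)
Y(-5)*(8/(-7) - 3/(-5)) + Q(-3) = (8*(-5))*(8/(-7) - 3/(-5)) + (6 - 3) = -40*(8*(-1/7) - 3*(-1/5)) + 3 = -40*(-8/7 + 3/5) + 3 = -40*(-19/35) + 3 = 152/7 + 3 = 173/7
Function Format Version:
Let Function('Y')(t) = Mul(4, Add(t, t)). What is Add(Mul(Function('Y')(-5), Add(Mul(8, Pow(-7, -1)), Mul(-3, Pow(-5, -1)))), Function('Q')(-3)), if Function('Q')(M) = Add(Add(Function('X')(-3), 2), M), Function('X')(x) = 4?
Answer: Rational(173, 7) ≈ 24.714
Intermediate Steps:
Function('Q')(M) = Add(6, M) (Function('Q')(M) = Add(Add(4, 2), M) = Add(6, M))
Function('Y')(t) = Mul(8, t) (Function('Y')(t) = Mul(4, Mul(2, t)) = Mul(8, t))
Add(Mul(Function('Y')(-5), Add(Mul(8, Pow(-7, -1)), Mul(-3, Pow(-5, -1)))), Function('Q')(-3)) = Add(Mul(Mul(8, -5), Add(Mul(8, Pow(-7, -1)), Mul(-3, Pow(-5, -1)))), Add(6, -3)) = Add(Mul(-40, Add(Mul(8, Rational(-1, 7)), Mul(-3, Rational(-1, 5)))), 3) = Add(Mul(-40, Add(Rational(-8, 7), Rational(3, 5))), 3) = Add(Mul(-40, Rational(-19, 35)), 3) = Add(Rational(152, 7), 3) = Rational(173, 7)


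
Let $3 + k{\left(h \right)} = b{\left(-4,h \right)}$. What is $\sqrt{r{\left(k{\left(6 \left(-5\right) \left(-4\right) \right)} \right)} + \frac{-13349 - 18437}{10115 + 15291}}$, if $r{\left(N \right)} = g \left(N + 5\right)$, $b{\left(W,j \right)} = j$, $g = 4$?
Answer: $\frac{3 \sqrt{8727202357}}{12703} \approx 22.062$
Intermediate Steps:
$k{\left(h \right)} = -3 + h$
$r{\left(N \right)} = 20 + 4 N$ ($r{\left(N \right)} = 4 \left(N + 5\right) = 4 \left(5 + N\right) = 20 + 4 N$)
$\sqrt{r{\left(k{\left(6 \left(-5\right) \left(-4\right) \right)} \right)} + \frac{-13349 - 18437}{10115 + 15291}} = \sqrt{\left(20 + 4 \left(-3 + 6 \left(-5\right) \left(-4\right)\right)\right) + \frac{-13349 - 18437}{10115 + 15291}} = \sqrt{\left(20 + 4 \left(-3 - -120\right)\right) - \frac{31786}{25406}} = \sqrt{\left(20 + 4 \left(-3 + 120\right)\right) - \frac{15893}{12703}} = \sqrt{\left(20 + 4 \cdot 117\right) - \frac{15893}{12703}} = \sqrt{\left(20 + 468\right) - \frac{15893}{12703}} = \sqrt{488 - \frac{15893}{12703}} = \sqrt{\frac{6183171}{12703}} = \frac{3 \sqrt{8727202357}}{12703}$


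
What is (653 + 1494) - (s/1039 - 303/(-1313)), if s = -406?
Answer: 29001690/13507 ≈ 2147.2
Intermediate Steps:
(653 + 1494) - (s/1039 - 303/(-1313)) = (653 + 1494) - (-406/1039 - 303/(-1313)) = 2147 - (-406*1/1039 - 303*(-1/1313)) = 2147 - (-406/1039 + 3/13) = 2147 - 1*(-2161/13507) = 2147 + 2161/13507 = 29001690/13507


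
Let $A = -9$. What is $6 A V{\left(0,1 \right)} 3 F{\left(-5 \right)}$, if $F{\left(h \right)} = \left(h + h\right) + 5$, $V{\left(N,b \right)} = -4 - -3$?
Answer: $-810$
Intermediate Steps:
$V{\left(N,b \right)} = -1$ ($V{\left(N,b \right)} = -4 + 3 = -1$)
$F{\left(h \right)} = 5 + 2 h$ ($F{\left(h \right)} = 2 h + 5 = 5 + 2 h$)
$6 A V{\left(0,1 \right)} 3 F{\left(-5 \right)} = 6 \left(-9\right) \left(-1\right) 3 \left(5 + 2 \left(-5\right)\right) = - 54 \left(- 3 \left(5 - 10\right)\right) = - 54 \left(\left(-3\right) \left(-5\right)\right) = \left(-54\right) 15 = -810$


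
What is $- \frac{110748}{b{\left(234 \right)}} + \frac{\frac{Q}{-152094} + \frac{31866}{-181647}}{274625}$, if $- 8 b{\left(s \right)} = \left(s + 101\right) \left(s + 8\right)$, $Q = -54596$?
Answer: $\frac{261154638745004744}{23896374278044125} \approx 10.929$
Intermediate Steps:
$b{\left(s \right)} = - \frac{\left(8 + s\right) \left(101 + s\right)}{8}$ ($b{\left(s \right)} = - \frac{\left(s + 101\right) \left(s + 8\right)}{8} = - \frac{\left(101 + s\right) \left(8 + s\right)}{8} = - \frac{\left(8 + s\right) \left(101 + s\right)}{8}$)
$- \frac{110748}{b{\left(234 \right)}} + \frac{\frac{Q}{-152094} + \frac{31866}{-181647}}{274625} = - \frac{110748}{-101 - \frac{12753}{4} - \frac{234^{2}}{8}} + \frac{- \frac{54596}{-152094} + \frac{31866}{-181647}}{274625} = - \frac{110748}{-101 - \frac{12753}{4} - \frac{13689}{2}} + \left(\left(-54596\right) \left(- \frac{1}{152094}\right) + 31866 \left(- \frac{1}{181647}\right)\right) \frac{1}{274625} = - \frac{110748}{-101 - \frac{12753}{4} - \frac{13689}{2}} + \left(\frac{27298}{76047} - \frac{10622}{60549}\right) \frac{1}{274625} = - \frac{110748}{- \frac{40535}{4}} + \frac{281698456}{1534856601} \cdot \frac{1}{274625} = \left(-110748\right) \left(- \frac{4}{40535}\right) + \frac{21669112}{32423845696125} = \frac{40272}{3685} + \frac{21669112}{32423845696125} = \frac{261154638745004744}{23896374278044125}$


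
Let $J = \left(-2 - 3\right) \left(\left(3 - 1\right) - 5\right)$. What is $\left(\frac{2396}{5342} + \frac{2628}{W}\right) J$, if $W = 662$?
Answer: $\frac{58593480}{884101} \approx 66.275$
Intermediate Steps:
$J = 15$ ($J = \left(-2 - 3\right) \left(\left(3 - 1\right) - 5\right) = \left(-2 - 3\right) \left(2 - 5\right) = \left(-5\right) \left(-3\right) = 15$)
$\left(\frac{2396}{5342} + \frac{2628}{W}\right) J = \left(\frac{2396}{5342} + \frac{2628}{662}\right) 15 = \left(2396 \cdot \frac{1}{5342} + 2628 \cdot \frac{1}{662}\right) 15 = \left(\frac{1198}{2671} + \frac{1314}{331}\right) 15 = \frac{3906232}{884101} \cdot 15 = \frac{58593480}{884101}$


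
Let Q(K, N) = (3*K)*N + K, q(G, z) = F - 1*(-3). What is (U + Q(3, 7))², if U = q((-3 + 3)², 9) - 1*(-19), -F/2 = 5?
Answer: 6084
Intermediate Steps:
F = -10 (F = -2*5 = -10)
q(G, z) = -7 (q(G, z) = -10 - 1*(-3) = -10 + 3 = -7)
U = 12 (U = -7 - 1*(-19) = -7 + 19 = 12)
Q(K, N) = K + 3*K*N (Q(K, N) = 3*K*N + K = K + 3*K*N)
(U + Q(3, 7))² = (12 + 3*(1 + 3*7))² = (12 + 3*(1 + 21))² = (12 + 3*22)² = (12 + 66)² = 78² = 6084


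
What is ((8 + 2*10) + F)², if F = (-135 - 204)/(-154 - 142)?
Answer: 74425129/87616 ≈ 849.45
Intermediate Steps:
F = 339/296 (F = -339/(-296) = -339*(-1/296) = 339/296 ≈ 1.1453)
((8 + 2*10) + F)² = ((8 + 2*10) + 339/296)² = ((8 + 20) + 339/296)² = (28 + 339/296)² = (8627/296)² = 74425129/87616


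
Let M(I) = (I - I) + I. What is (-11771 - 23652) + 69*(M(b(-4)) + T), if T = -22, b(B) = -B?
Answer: -36665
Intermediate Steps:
M(I) = I (M(I) = 0 + I = I)
(-11771 - 23652) + 69*(M(b(-4)) + T) = (-11771 - 23652) + 69*(-1*(-4) - 22) = -35423 + 69*(4 - 22) = -35423 + 69*(-18) = -35423 - 1242 = -36665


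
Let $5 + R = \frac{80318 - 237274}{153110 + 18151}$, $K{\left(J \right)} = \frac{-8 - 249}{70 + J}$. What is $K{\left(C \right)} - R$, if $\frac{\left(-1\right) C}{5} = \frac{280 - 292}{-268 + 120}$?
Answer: $\frac{980626226}{440997075} \approx 2.2237$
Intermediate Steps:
$C = - \frac{15}{37}$ ($C = - 5 \frac{280 - 292}{-268 + 120} = - 5 \left(- \frac{12}{-148}\right) = - 5 \left(\left(-12\right) \left(- \frac{1}{148}\right)\right) = \left(-5\right) \frac{3}{37} = - \frac{15}{37} \approx -0.40541$)
$K{\left(J \right)} = - \frac{257}{70 + J}$
$R = - \frac{1013261}{171261}$ ($R = -5 + \frac{80318 - 237274}{153110 + 18151} = -5 - \frac{156956}{171261} = - \frac{1013261}{171261} \approx -5.9165$)
$K{\left(C \right)} - R = - \frac{257}{70 - \frac{15}{37}} - - \frac{1013261}{171261} = - \frac{257}{\frac{2575}{37}} + \frac{1013261}{171261} = \left(-257\right) \frac{37}{2575} + \frac{1013261}{171261} = - \frac{9509}{2575} + \frac{1013261}{171261} = \frac{980626226}{440997075}$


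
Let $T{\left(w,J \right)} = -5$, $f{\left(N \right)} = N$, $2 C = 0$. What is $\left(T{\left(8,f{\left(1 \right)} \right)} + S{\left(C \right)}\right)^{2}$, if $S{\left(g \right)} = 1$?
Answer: $16$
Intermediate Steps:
$C = 0$ ($C = \frac{1}{2} \cdot 0 = 0$)
$\left(T{\left(8,f{\left(1 \right)} \right)} + S{\left(C \right)}\right)^{2} = \left(-5 + 1\right)^{2} = \left(-4\right)^{2} = 16$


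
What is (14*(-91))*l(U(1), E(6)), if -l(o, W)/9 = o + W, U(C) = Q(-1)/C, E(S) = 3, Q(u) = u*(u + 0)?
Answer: 45864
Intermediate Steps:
Q(u) = u² (Q(u) = u*u = u²)
U(C) = 1/C (U(C) = (-1)²/C = 1/C)
l(o, W) = -9*W - 9*o (l(o, W) = -9*(o + W) = -9*(W + o) = -9*W - 9*o)
(14*(-91))*l(U(1), E(6)) = (14*(-91))*(-9*3 - 9/1) = -1274*(-27 - 9*1) = -1274*(-27 - 9) = -1274*(-36) = 45864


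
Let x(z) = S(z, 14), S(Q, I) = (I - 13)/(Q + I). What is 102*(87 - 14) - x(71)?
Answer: 632909/85 ≈ 7446.0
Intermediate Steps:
S(Q, I) = (-13 + I)/(I + Q)
x(z) = 1/(14 + z) (x(z) = (-13 + 14)/(14 + z) = 1/(14 + z))
102*(87 - 14) - x(71) = 102*(87 - 14) - 1/(14 + 71) = 102*73 - 1/85 = 7446 - 1*1/85 = 7446 - 1/85 = 632909/85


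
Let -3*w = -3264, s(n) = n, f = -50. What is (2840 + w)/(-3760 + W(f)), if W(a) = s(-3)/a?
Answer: -196400/187997 ≈ -1.0447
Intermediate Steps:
w = 1088 (w = -⅓*(-3264) = 1088)
W(a) = -3/a
(2840 + w)/(-3760 + W(f)) = (2840 + 1088)/(-3760 - 3/(-50)) = 3928/(-3760 - 3*(-1/50)) = 3928/(-3760 + 3/50) = 3928/(-187997/50) = 3928*(-50/187997) = -196400/187997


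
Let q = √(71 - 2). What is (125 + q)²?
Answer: (125 + √69)² ≈ 17771.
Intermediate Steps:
q = √69 ≈ 8.3066
(125 + q)² = (125 + √69)²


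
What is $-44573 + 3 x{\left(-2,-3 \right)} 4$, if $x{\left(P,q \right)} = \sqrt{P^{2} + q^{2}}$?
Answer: $-44573 + 12 \sqrt{13} \approx -44530.0$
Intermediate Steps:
$-44573 + 3 x{\left(-2,-3 \right)} 4 = -44573 + 3 \sqrt{\left(-2\right)^{2} + \left(-3\right)^{2}} \cdot 4 = -44573 + 3 \sqrt{4 + 9} \cdot 4 = -44573 + 3 \sqrt{13} \cdot 4 = -44573 + 12 \sqrt{13}$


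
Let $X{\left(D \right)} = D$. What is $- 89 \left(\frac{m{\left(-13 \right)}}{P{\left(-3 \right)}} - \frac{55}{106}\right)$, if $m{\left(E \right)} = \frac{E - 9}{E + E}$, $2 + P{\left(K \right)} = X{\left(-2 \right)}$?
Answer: $\frac{179157}{2756} \approx 65.006$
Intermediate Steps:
$P{\left(K \right)} = -4$ ($P{\left(K \right)} = -2 - 2 = -4$)
$m{\left(E \right)} = \frac{-9 + E}{2 E}$
$- 89 \left(\frac{m{\left(-13 \right)}}{P{\left(-3 \right)}} - \frac{55}{106}\right) = - 89 \left(\frac{\frac{1}{2} \frac{1}{-13} \left(-9 - 13\right)}{-4} - \frac{55}{106}\right) = - 89 \left(\frac{1}{2} \left(- \frac{1}{13}\right) \left(-22\right) \left(- \frac{1}{4}\right) - \frac{55}{106}\right) = - 89 \left(\frac{11}{13} \left(- \frac{1}{4}\right) - \frac{55}{106}\right) = - 89 \left(- \frac{11}{52} - \frac{55}{106}\right) = \left(-89\right) \left(- \frac{2013}{2756}\right) = \frac{179157}{2756}$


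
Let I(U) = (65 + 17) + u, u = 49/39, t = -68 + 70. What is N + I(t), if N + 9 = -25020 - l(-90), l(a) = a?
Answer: -969374/39 ≈ -24856.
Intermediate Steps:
t = 2
N = -24939 (N = -9 + (-25020 - 1*(-90)) = -9 + (-25020 + 90) = -9 - 24930 = -24939)
u = 49/39 (u = 49*(1/39) = 49/39 ≈ 1.2564)
I(U) = 3247/39 (I(U) = (65 + 17) + 49/39 = 82 + 49/39 = 3247/39)
N + I(t) = -24939 + 3247/39 = -969374/39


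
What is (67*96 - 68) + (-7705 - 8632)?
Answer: -9973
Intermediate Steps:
(67*96 - 68) + (-7705 - 8632) = (6432 - 68) - 16337 = 6364 - 16337 = -9973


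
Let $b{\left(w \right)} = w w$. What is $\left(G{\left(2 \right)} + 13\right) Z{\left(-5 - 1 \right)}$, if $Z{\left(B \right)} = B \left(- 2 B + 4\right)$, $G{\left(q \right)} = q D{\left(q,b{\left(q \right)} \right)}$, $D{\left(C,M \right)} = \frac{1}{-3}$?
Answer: $-1184$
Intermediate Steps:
$b{\left(w \right)} = w^{2}$
$D{\left(C,M \right)} = - \frac{1}{3}$
$G{\left(q \right)} = - \frac{q}{3}$ ($G{\left(q \right)} = q \left(- \frac{1}{3}\right) = - \frac{q}{3}$)
$Z{\left(B \right)} = B \left(4 - 2 B\right)$
$\left(G{\left(2 \right)} + 13\right) Z{\left(-5 - 1 \right)} = \left(\left(- \frac{1}{3}\right) 2 + 13\right) 2 \left(-5 - 1\right) \left(2 - \left(-5 - 1\right)\right) = \left(- \frac{2}{3} + 13\right) 2 \left(-5 - 1\right) \left(2 - \left(-5 - 1\right)\right) = \frac{37 \cdot 2 \left(-6\right) \left(2 - -6\right)}{3} = \frac{37 \cdot 2 \left(-6\right) \left(2 + 6\right)}{3} = \frac{37 \cdot 2 \left(-6\right) 8}{3} = \frac{37}{3} \left(-96\right) = -1184$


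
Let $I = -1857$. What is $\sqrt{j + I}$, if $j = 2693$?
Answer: $2 \sqrt{209} \approx 28.914$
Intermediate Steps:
$\sqrt{j + I} = \sqrt{2693 - 1857} = \sqrt{836} = 2 \sqrt{209}$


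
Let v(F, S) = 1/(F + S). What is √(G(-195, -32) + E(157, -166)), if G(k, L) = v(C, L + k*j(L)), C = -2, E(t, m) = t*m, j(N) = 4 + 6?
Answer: I*√1602917279/248 ≈ 161.44*I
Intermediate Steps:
j(N) = 10
E(t, m) = m*t
G(k, L) = 1/(-2 + L + 10*k) (G(k, L) = 1/(-2 + (L + k*10)) = 1/(-2 + (L + 10*k)) = 1/(-2 + L + 10*k))
√(G(-195, -32) + E(157, -166)) = √(1/(-2 - 32 + 10*(-195)) - 166*157) = √(1/(-2 - 32 - 1950) - 26062) = √(1/(-1984) - 26062) = √(-1/1984 - 26062) = √(-51707009/1984) = I*√1602917279/248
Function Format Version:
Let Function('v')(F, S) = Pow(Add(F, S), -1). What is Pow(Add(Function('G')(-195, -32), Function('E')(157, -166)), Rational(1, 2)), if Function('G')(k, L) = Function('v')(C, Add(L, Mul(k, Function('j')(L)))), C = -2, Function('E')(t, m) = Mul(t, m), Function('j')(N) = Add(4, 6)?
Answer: Mul(Rational(1, 248), I, Pow(1602917279, Rational(1, 2))) ≈ Mul(161.44, I)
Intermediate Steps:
Function('j')(N) = 10
Function('E')(t, m) = Mul(m, t)
Function('G')(k, L) = Pow(Add(-2, L, Mul(10, k)), -1) (Function('G')(k, L) = Pow(Add(-2, Add(L, Mul(k, 10))), -1) = Pow(Add(-2, Add(L, Mul(10, k))), -1) = Pow(Add(-2, L, Mul(10, k)), -1))
Pow(Add(Function('G')(-195, -32), Function('E')(157, -166)), Rational(1, 2)) = Pow(Add(Pow(Add(-2, -32, Mul(10, -195)), -1), Mul(-166, 157)), Rational(1, 2)) = Pow(Add(Pow(Add(-2, -32, -1950), -1), -26062), Rational(1, 2)) = Pow(Add(Pow(-1984, -1), -26062), Rational(1, 2)) = Pow(Add(Rational(-1, 1984), -26062), Rational(1, 2)) = Pow(Rational(-51707009, 1984), Rational(1, 2)) = Mul(Rational(1, 248), I, Pow(1602917279, Rational(1, 2)))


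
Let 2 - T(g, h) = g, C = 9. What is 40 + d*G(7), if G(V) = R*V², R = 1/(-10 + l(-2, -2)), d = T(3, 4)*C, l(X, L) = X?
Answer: 307/4 ≈ 76.750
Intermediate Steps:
T(g, h) = 2 - g
d = -9 (d = (2 - 1*3)*9 = (2 - 3)*9 = -1*9 = -9)
R = -1/12 (R = 1/(-10 - 2) = 1/(-12) = -1/12 ≈ -0.083333)
G(V) = -V²/12
40 + d*G(7) = 40 - (-3)*7²/4 = 40 - (-3)*49/4 = 40 - 9*(-49/12) = 40 + 147/4 = 307/4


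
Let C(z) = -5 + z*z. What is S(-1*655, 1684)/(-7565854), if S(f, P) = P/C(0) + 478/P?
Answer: 1416733/31852245340 ≈ 4.4478e-5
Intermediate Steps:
C(z) = -5 + z**2
S(f, P) = 478/P - P/5 (S(f, P) = P/(-5 + 0**2) + 478/P = P/(-5 + 0) + 478/P = P/(-5) + 478/P = P*(-1/5) + 478/P = -P/5 + 478/P = 478/P - P/5)
S(-1*655, 1684)/(-7565854) = (478/1684 - 1/5*1684)/(-7565854) = (478*(1/1684) - 1684/5)*(-1/7565854) = (239/842 - 1684/5)*(-1/7565854) = -1416733/4210*(-1/7565854) = 1416733/31852245340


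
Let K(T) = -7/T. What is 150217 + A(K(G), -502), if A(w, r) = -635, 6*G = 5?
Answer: 149582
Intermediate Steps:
G = 5/6 (G = (1/6)*5 = 5/6 ≈ 0.83333)
150217 + A(K(G), -502) = 150217 - 635 = 149582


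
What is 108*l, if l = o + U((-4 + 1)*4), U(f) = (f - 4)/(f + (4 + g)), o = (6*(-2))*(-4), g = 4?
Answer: 5616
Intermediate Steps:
o = 48 (o = -12*(-4) = 48)
U(f) = (-4 + f)/(8 + f) (U(f) = (f - 4)/(f + (4 + 4)) = (-4 + f)/(f + 8) = (-4 + f)/(8 + f))
l = 52 (l = 48 + (-4 + (-4 + 1)*4)/(8 + (-4 + 1)*4) = 48 + (-4 - 3*4)/(8 - 3*4) = 48 + (-4 - 12)/(8 - 12) = 48 - 16/(-4) = 48 - ¼*(-16) = 48 + 4 = 52)
108*l = 108*52 = 5616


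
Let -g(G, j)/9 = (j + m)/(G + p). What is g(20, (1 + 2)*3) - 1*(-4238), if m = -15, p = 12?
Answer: 67835/16 ≈ 4239.7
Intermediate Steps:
g(G, j) = -9*(-15 + j)/(12 + G) (g(G, j) = -9*(j - 15)/(G + 12) = -9*(-15 + j)/(12 + G))
g(20, (1 + 2)*3) - 1*(-4238) = 9*(15 - (1 + 2)*3)/(12 + 20) - 1*(-4238) = 9*(15 - 3*3)/32 + 4238 = 9*(1/32)*(15 - 1*9) + 4238 = 9*(1/32)*(15 - 9) + 4238 = 9*(1/32)*6 + 4238 = 27/16 + 4238 = 67835/16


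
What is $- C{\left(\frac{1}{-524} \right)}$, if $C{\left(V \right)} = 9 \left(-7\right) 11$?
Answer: $693$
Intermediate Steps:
$C{\left(V \right)} = -693$ ($C{\left(V \right)} = \left(-63\right) 11 = -693$)
$- C{\left(\frac{1}{-524} \right)} = \left(-1\right) \left(-693\right) = 693$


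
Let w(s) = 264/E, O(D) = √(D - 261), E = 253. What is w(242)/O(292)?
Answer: 24*√31/713 ≈ 0.18741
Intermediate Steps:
O(D) = √(-261 + D)
w(s) = 24/23 (w(s) = 264/253 = 264*(1/253) = 24/23)
w(242)/O(292) = 24/(23*(√(-261 + 292))) = 24/(23*(√31)) = 24*(√31/31)/23 = 24*√31/713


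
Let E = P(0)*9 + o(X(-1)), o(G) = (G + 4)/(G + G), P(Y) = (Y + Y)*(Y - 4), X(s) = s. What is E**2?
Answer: 9/4 ≈ 2.2500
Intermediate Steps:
P(Y) = 2*Y*(-4 + Y) (P(Y) = (2*Y)*(-4 + Y) = 2*Y*(-4 + Y))
o(G) = (4 + G)/(2*G) (o(G) = (4 + G)/((2*G)) = (4 + G)*(1/(2*G)) = (4 + G)/(2*G))
E = -3/2 (E = (2*0*(-4 + 0))*9 + (1/2)*(4 - 1)/(-1) = (2*0*(-4))*9 + (1/2)*(-1)*3 = 0*9 - 3/2 = 0 - 3/2 = -3/2 ≈ -1.5000)
E**2 = (-3/2)**2 = 9/4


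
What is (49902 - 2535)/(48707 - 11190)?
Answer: 47367/37517 ≈ 1.2625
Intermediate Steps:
(49902 - 2535)/(48707 - 11190) = 47367/37517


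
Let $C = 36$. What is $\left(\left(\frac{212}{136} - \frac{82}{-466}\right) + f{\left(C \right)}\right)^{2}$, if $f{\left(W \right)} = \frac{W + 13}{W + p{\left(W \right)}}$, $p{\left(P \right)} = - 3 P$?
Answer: $\frac{90395834281}{81334476864} \approx 1.1114$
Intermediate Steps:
$f{\left(W \right)} = - \frac{13 + W}{2 W}$ ($f{\left(W \right)} = \frac{W + 13}{W - 3 W} = \frac{13 + W}{\left(-2\right) W} = \left(13 + W\right) \left(- \frac{1}{2 W}\right) = - \frac{13 + W}{2 W}$)
$\left(\left(\frac{212}{136} - \frac{82}{-466}\right) + f{\left(C \right)}\right)^{2} = \left(\left(\frac{212}{136} - \frac{82}{-466}\right) + \frac{-13 - 36}{2 \cdot 36}\right)^{2} = \left(\left(212 \cdot \frac{1}{136} - - \frac{41}{233}\right) + \frac{1}{2} \cdot \frac{1}{36} \left(-13 - 36\right)\right)^{2} = \left(\left(\frac{53}{34} + \frac{41}{233}\right) + \frac{1}{2} \cdot \frac{1}{36} \left(-49\right)\right)^{2} = \left(\frac{13743}{7922} - \frac{49}{72}\right)^{2} = \left(\frac{300659}{285192}\right)^{2} = \frac{90395834281}{81334476864}$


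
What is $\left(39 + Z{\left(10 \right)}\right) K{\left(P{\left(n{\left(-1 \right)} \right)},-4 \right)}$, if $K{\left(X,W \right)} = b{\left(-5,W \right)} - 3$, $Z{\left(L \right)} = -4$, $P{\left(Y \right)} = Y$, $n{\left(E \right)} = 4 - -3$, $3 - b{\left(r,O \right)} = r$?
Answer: $175$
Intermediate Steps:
$b{\left(r,O \right)} = 3 - r$
$n{\left(E \right)} = 7$ ($n{\left(E \right)} = 4 + 3 = 7$)
$K{\left(X,W \right)} = 5$ ($K{\left(X,W \right)} = \left(3 - -5\right) - 3 = \left(3 + 5\right) - 3 = 8 - 3 = 5$)
$\left(39 + Z{\left(10 \right)}\right) K{\left(P{\left(n{\left(-1 \right)} \right)},-4 \right)} = \left(39 - 4\right) 5 = 35 \cdot 5 = 175$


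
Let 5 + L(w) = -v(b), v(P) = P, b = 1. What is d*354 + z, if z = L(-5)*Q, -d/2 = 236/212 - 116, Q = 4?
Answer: 4309740/53 ≈ 81316.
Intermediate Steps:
L(w) = -6 (L(w) = -5 - 1*1 = -5 - 1 = -6)
d = 12178/53 (d = -2*(236/212 - 116) = -2*(236*(1/212) - 116) = -2*(59/53 - 116) = -2*(-6089/53) = 12178/53 ≈ 229.77)
z = -24 (z = -6*4 = -24)
d*354 + z = (12178/53)*354 - 24 = 4311012/53 - 24 = 4309740/53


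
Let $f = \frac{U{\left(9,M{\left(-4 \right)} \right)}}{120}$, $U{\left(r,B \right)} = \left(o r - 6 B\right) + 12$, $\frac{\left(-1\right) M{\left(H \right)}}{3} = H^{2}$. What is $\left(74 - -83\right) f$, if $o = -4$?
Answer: $\frac{1727}{5} \approx 345.4$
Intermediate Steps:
$M{\left(H \right)} = - 3 H^{2}$
$U{\left(r,B \right)} = 12 - 6 B - 4 r$ ($U{\left(r,B \right)} = \left(- 4 r - 6 B\right) + 12 = \left(- 6 B - 4 r\right) + 12 = 12 - 6 B - 4 r$)
$f = \frac{11}{5}$ ($f = \frac{12 - 6 \left(- 3 \left(-4\right)^{2}\right) - 36}{120} = \left(12 - 6 \left(\left(-3\right) 16\right) - 36\right) \frac{1}{120} = \left(12 - -288 - 36\right) \frac{1}{120} = \left(12 + 288 - 36\right) \frac{1}{120} = 264 \cdot \frac{1}{120} = \frac{11}{5} \approx 2.2$)
$\left(74 - -83\right) f = \left(74 - -83\right) \frac{11}{5} = \left(74 + 83\right) \frac{11}{5} = 157 \cdot \frac{11}{5} = \frac{1727}{5}$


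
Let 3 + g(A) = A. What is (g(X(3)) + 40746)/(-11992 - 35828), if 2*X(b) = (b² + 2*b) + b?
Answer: -3396/3985 ≈ -0.85220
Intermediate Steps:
X(b) = b²/2 + 3*b/2 (X(b) = ((b² + 2*b) + b)/2 = (b² + 3*b)/2 = b²/2 + 3*b/2)
g(A) = -3 + A
(g(X(3)) + 40746)/(-11992 - 35828) = ((-3 + (½)*3*(3 + 3)) + 40746)/(-11992 - 35828) = ((-3 + (½)*3*6) + 40746)/(-47820) = ((-3 + 9) + 40746)*(-1/47820) = (6 + 40746)*(-1/47820) = 40752*(-1/47820) = -3396/3985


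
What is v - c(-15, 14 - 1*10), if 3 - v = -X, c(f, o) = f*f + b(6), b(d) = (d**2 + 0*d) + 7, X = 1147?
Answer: 882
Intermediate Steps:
b(d) = 7 + d**2 (b(d) = (d**2 + 0) + 7 = d**2 + 7 = 7 + d**2)
c(f, o) = 43 + f**2 (c(f, o) = f*f + (7 + 6**2) = f**2 + (7 + 36) = f**2 + 43 = 43 + f**2)
v = 1150 (v = 3 - (-1)*1147 = 3 - 1*(-1147) = 3 + 1147 = 1150)
v - c(-15, 14 - 1*10) = 1150 - (43 + (-15)**2) = 1150 - (43 + 225) = 1150 - 1*268 = 1150 - 268 = 882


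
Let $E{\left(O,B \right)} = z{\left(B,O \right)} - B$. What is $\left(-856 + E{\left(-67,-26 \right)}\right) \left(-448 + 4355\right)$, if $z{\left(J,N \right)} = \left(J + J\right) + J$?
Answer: $-3547556$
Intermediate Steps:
$z{\left(J,N \right)} = 3 J$ ($z{\left(J,N \right)} = 2 J + J = 3 J$)
$E{\left(O,B \right)} = 2 B$ ($E{\left(O,B \right)} = 3 B - B = 2 B$)
$\left(-856 + E{\left(-67,-26 \right)}\right) \left(-448 + 4355\right) = \left(-856 + 2 \left(-26\right)\right) \left(-448 + 4355\right) = \left(-856 - 52\right) 3907 = \left(-908\right) 3907 = -3547556$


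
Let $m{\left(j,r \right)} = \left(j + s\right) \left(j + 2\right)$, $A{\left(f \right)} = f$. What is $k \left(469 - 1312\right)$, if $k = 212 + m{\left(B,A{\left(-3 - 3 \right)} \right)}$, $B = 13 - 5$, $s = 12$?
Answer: $-347316$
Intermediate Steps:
$B = 8$
$m{\left(j,r \right)} = \left(2 + j\right) \left(12 + j\right)$ ($m{\left(j,r \right)} = \left(j + 12\right) \left(j + 2\right) = \left(12 + j\right) \left(2 + j\right) = \left(2 + j\right) \left(12 + j\right)$)
$k = 412$ ($k = 212 + \left(24 + 8^{2} + 14 \cdot 8\right) = 212 + \left(24 + 64 + 112\right) = 212 + 200 = 412$)
$k \left(469 - 1312\right) = 412 \left(469 - 1312\right) = 412 \left(-843\right) = -347316$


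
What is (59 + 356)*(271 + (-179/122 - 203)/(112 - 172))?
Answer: 55573065/488 ≈ 1.1388e+5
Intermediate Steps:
(59 + 356)*(271 + (-179/122 - 203)/(112 - 172)) = 415*(271 + (-179*1/122 - 203)/(-60)) = 415*(271 + (-179/122 - 203)*(-1/60)) = 415*(271 - 24945/122*(-1/60)) = 415*(271 + 1663/488) = 415*(133911/488) = 55573065/488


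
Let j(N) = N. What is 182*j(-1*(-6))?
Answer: 1092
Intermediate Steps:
182*j(-1*(-6)) = 182*(-1*(-6)) = 182*6 = 1092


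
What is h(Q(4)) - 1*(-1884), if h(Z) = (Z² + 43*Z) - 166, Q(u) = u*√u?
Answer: 2126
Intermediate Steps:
Q(u) = u^(3/2)
h(Z) = -166 + Z² + 43*Z
h(Q(4)) - 1*(-1884) = (-166 + (4^(3/2))² + 43*4^(3/2)) - 1*(-1884) = (-166 + 8² + 43*8) + 1884 = (-166 + 64 + 344) + 1884 = 242 + 1884 = 2126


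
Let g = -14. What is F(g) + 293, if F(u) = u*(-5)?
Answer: 363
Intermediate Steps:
F(u) = -5*u
F(g) + 293 = -5*(-14) + 293 = 70 + 293 = 363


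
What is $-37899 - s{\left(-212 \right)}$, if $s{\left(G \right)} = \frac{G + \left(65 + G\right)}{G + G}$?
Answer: $- \frac{16069535}{424} \approx -37900.0$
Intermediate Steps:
$s{\left(G \right)} = \frac{65 + 2 G}{2 G}$
$-37899 - s{\left(-212 \right)} = -37899 - \frac{\frac{65}{2} - 212}{-212} = -37899 - \left(- \frac{1}{212}\right) \left(- \frac{359}{2}\right) = -37899 - \frac{359}{424} = - \frac{16069535}{424}$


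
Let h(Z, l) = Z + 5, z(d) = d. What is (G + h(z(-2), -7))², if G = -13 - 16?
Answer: 676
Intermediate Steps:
h(Z, l) = 5 + Z
G = -29
(G + h(z(-2), -7))² = (-29 + (5 - 2))² = (-29 + 3)² = (-26)² = 676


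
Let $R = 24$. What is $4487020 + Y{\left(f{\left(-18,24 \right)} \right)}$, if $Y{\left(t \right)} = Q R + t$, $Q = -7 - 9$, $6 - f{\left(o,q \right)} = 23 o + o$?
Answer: $4487074$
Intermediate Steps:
$f{\left(o,q \right)} = 6 - 24 o$ ($f{\left(o,q \right)} = 6 - \left(23 o + o\right) = 6 - 24 o$)
$Q = -16$
$Y{\left(t \right)} = -384 + t$ ($Y{\left(t \right)} = \left(-16\right) 24 + t = -384 + t$)
$4487020 + Y{\left(f{\left(-18,24 \right)} \right)} = 4487020 + \left(-384 + \left(6 - -432\right)\right) = 4487020 + \left(-384 + \left(6 + 432\right)\right) = 4487020 + \left(-384 + 438\right) = 4487020 + 54 = 4487074$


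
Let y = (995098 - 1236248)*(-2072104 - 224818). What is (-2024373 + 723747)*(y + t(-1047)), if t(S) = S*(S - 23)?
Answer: -720421762583729340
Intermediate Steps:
y = 553902740300 (y = -241150*(-2296922) = 553902740300)
t(S) = S*(-23 + S)
(-2024373 + 723747)*(y + t(-1047)) = (-2024373 + 723747)*(553902740300 - 1047*(-23 - 1047)) = -1300626*(553902740300 - 1047*(-1070)) = -1300626*(553902740300 + 1120290) = -1300626*553903860590 = -720421762583729340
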